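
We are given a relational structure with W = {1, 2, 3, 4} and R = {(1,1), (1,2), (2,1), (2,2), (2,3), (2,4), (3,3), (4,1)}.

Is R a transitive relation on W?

No

Transitive: no — 1 R 2 and 2 R 3, but not 1 R 3.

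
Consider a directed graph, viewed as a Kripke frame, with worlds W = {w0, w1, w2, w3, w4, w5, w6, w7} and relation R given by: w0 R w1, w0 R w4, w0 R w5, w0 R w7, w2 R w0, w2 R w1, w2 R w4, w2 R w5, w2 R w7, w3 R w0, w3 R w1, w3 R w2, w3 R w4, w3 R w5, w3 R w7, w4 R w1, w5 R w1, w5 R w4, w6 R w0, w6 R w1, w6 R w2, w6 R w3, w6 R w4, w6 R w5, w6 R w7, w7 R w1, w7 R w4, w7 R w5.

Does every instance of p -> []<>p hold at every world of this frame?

Axiom B corresponds to the accessibility relation being symmetric.
Symmetric: no — w0 R w1 but not w1 R w0.

No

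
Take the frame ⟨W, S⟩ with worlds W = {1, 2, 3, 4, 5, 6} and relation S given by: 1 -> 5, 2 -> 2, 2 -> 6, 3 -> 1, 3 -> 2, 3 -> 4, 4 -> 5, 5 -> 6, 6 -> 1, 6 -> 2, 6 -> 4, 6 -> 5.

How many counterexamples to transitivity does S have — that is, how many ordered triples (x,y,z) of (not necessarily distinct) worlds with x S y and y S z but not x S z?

14

Enumerating: (1,5,6), (2,6,1), (2,6,4), (2,6,5), (3,1,5), (3,2,6), (3,4,5), (4,5,6), (5,6,1), (5,6,2), (5,6,4), (5,6,5), (6,2,6), (6,5,6).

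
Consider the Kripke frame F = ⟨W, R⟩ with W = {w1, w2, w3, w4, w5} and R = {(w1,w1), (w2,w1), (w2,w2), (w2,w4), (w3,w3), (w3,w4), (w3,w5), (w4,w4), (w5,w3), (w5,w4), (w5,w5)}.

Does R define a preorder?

Yes

Reflexive: yes — every world is R-related to itself.
Transitive: yes — every two-step R-path is closed by a direct edge.
So R is a preorder.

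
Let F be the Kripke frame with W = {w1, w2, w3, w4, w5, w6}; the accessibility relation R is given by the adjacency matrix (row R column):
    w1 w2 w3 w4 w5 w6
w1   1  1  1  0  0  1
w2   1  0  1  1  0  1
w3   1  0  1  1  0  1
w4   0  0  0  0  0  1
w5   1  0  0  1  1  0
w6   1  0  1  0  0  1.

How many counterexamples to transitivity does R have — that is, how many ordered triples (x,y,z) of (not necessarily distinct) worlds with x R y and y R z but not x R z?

12

Enumerating: (w1,w2,w4), (w1,w3,w4), (w2,w1,w2), (w3,w1,w2), (w4,w6,w1), (w4,w6,w3), (w5,w1,w2), (w5,w1,w3), (w5,w1,w6), (w5,w4,w6), (w6,w1,w2), (w6,w3,w4).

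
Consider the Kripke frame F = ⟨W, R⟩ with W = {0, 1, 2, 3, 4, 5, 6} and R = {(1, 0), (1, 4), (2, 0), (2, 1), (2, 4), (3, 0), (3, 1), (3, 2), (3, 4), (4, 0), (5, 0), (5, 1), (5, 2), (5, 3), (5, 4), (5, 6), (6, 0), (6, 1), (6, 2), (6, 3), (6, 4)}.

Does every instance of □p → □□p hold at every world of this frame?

Yes

Axiom 4 corresponds to the accessibility relation being transitive.
Transitive: yes — every two-step R-path is closed by a direct edge.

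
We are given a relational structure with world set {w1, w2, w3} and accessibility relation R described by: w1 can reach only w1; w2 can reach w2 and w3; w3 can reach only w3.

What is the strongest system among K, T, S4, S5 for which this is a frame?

S4

Reflexive (axiom T): yes — every world is R-related to itself.
Transitive (axiom 4): yes — every two-step R-path is closed by a direct edge.
Euclidean (axiom 5): no — w2 R w3 and w2 R w2, but not w3 R w2.
So F validates K, T, S4; S5 would additionally require R to be Euclidean. The strongest is S4.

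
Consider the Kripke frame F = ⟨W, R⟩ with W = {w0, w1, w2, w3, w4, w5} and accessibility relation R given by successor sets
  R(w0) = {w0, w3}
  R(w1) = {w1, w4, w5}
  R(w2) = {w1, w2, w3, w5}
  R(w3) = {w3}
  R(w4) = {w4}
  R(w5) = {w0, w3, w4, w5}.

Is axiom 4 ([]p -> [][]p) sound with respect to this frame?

No

Axiom 4 corresponds to the accessibility relation being transitive.
Transitive: no — w1 R w5 and w5 R w0, but not w1 R w0.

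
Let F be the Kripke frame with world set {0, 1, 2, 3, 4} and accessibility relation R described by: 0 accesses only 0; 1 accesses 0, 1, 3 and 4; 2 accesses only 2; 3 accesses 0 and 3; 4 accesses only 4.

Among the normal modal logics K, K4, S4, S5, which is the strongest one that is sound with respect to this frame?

Transitive (axiom 4): yes — every two-step R-path is closed by a direct edge.
Reflexive (axiom T): yes — every world is R-related to itself.
Euclidean (axiom 5): no — 1 R 0 and 1 R 3, but not 0 R 3.
So F validates K, K4, S4; S5 would additionally require R to be Euclidean. The strongest is S4.

S4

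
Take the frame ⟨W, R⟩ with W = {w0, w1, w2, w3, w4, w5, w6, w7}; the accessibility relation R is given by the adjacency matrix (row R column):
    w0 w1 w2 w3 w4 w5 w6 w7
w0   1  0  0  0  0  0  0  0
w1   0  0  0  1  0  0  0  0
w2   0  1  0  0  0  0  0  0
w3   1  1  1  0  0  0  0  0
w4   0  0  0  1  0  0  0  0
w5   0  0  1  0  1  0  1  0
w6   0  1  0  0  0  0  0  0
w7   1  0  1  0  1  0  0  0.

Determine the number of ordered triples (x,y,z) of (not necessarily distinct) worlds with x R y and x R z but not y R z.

28

Enumerating: (w1,w3,w3), (w2,w1,w1), (w3,w0,w1), (w3,w0,w2), (w3,w1,w0), (w3,w1,w1), (w3,w1,w2), (w3,w2,w0), (w3,w2,w2), (w4,w3,w3), (w5,w2,w2), (w5,w2,w4), … and 16 more.
Total: 28.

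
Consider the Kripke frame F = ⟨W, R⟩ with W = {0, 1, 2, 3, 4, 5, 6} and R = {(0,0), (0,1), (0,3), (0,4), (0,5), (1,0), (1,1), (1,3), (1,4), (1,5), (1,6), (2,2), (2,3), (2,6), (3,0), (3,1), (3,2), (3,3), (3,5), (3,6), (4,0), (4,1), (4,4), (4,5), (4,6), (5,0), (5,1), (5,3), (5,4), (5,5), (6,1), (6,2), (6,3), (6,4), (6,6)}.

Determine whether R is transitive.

Transitive: no — 0 R 1 and 1 R 6, but not 0 R 6.

No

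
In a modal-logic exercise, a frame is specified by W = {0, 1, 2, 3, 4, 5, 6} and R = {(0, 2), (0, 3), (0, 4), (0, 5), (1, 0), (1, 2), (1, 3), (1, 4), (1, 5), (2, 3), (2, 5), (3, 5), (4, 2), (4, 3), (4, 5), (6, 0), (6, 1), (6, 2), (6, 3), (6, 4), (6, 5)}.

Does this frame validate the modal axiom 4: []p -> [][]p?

The schema 4 characterises exactly the transitive frames.
Transitive: yes — every two-step R-path is closed by a direct edge.

Yes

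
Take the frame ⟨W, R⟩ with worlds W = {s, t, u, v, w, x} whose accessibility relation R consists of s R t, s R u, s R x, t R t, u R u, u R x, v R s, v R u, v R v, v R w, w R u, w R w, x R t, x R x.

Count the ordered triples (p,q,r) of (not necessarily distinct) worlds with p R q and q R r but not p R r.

Enumerating: (u,x,t), (v,s,t), (v,s,x), (v,u,x), (w,u,x).

5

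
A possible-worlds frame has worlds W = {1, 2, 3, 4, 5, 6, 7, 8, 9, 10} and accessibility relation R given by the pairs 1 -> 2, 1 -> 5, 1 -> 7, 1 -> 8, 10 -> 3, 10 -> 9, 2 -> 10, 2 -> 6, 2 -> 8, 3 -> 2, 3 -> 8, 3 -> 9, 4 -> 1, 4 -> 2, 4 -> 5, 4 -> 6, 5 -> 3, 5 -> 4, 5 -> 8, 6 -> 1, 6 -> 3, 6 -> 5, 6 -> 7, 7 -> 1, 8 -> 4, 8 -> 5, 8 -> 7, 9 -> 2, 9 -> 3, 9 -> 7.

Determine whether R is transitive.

No

Transitive: no — 1 R 2 and 2 R 10, but not 1 R 10.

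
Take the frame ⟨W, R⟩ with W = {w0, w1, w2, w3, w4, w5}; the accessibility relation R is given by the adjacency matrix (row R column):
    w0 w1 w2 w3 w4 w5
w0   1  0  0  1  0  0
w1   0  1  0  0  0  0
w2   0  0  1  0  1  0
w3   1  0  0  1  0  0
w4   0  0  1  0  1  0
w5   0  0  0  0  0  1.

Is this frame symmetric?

Yes

Symmetric: yes — every pair in R has its reverse in R.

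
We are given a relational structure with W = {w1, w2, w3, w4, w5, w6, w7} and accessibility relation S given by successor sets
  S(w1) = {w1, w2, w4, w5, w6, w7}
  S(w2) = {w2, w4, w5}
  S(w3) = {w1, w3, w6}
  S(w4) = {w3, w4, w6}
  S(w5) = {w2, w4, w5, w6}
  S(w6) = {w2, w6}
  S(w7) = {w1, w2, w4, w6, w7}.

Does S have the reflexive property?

Yes

Reflexive: yes — every world is S-related to itself.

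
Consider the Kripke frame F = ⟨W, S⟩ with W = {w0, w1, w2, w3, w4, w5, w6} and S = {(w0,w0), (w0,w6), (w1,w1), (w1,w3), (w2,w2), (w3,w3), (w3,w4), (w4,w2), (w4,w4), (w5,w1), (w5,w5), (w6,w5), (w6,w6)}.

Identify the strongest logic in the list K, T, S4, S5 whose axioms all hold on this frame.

T

Reflexive (axiom T): yes — every world is S-related to itself.
Transitive (axiom 4): no — w0 S w6 and w6 S w5, but not w0 S w5.
Euclidean (axiom 5): no — w0 S w6 and w0 S w0, but not w6 S w0.
So F validates K, T; S4 would additionally require S to be transitive. The strongest is T.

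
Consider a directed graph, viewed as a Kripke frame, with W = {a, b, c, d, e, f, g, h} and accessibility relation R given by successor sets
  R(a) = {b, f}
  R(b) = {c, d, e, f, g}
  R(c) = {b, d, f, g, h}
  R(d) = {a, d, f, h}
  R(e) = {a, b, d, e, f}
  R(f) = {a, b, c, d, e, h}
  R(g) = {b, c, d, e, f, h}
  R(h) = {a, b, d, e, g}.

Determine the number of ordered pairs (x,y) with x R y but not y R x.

14

Enumerating: (a,b), (b,d), (c,d), (c,h), (d,a), (e,a), (e,d), (f,h), (g,d), (g,e), (g,f), (h,a), (h,b), (h,e).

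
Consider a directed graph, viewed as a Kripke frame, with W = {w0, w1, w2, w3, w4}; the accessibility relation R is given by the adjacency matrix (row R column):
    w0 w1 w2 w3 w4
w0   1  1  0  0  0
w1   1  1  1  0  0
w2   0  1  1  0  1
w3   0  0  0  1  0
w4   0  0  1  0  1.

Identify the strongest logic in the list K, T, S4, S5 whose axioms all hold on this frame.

Reflexive (axiom T): yes — every world is R-related to itself.
Transitive (axiom 4): no — w0 R w1 and w1 R w2, but not w0 R w2.
Euclidean (axiom 5): no — w1 R w0 and w1 R w2, but not w0 R w2.
So F validates K, T; S4 would additionally require R to be transitive. The strongest is T.

T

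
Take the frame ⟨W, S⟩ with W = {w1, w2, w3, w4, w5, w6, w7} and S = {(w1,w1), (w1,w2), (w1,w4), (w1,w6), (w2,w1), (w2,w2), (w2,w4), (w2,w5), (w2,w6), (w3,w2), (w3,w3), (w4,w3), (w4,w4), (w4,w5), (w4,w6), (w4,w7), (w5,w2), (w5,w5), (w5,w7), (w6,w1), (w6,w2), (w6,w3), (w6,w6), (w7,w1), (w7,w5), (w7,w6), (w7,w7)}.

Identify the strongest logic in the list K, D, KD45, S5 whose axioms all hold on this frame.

Serial (axiom D): yes — every world has a successor (e.g. w1 S w1).
Euclidean (axiom 5): no — w1 S w4 and w1 S w2, but not w4 S w2.
Transitive (axiom 4): no — w1 S w2 and w2 S w5, but not w1 S w5.
Reflexive (axiom T): yes — every world is S-related to itself.
So F validates K, D; KD45 would additionally require S to be Euclidean and transitive. The strongest is D.

D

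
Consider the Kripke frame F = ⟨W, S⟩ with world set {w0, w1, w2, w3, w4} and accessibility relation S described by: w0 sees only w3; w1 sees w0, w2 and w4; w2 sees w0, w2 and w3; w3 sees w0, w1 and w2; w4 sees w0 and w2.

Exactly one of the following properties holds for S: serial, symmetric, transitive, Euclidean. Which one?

Serial: yes — every world has a successor (e.g. w0 S w3).
Symmetric: no — w1 S w0 but not w0 S w1.
Transitive: no — w0 S w3 and w3 S w1, but not w0 S w1.
Euclidean: no — w1 S w0 and w1 S w2, but not w0 S w2.
Only serial holds.

serial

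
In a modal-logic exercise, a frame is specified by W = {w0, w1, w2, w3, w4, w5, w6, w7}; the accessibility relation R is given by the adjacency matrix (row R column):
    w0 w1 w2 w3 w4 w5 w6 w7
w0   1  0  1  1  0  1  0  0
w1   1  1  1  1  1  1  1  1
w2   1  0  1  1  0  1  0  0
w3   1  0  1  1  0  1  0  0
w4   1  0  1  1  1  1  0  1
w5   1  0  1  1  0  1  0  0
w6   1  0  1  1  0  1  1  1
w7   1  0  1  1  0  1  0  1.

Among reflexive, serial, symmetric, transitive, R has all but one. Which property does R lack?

symmetric

Reflexive: yes — every world is R-related to itself.
Serial: yes — every world has a successor (e.g. w0 R w0).
Symmetric: no — w1 R w0 but not w0 R w1.
Transitive: yes — every two-step R-path is closed by a direct edge.
Only symmetric fails.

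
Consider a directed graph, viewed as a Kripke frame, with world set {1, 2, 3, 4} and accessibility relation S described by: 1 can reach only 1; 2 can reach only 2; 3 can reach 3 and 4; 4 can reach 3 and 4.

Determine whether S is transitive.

Yes

Transitive: yes — every two-step S-path is closed by a direct edge.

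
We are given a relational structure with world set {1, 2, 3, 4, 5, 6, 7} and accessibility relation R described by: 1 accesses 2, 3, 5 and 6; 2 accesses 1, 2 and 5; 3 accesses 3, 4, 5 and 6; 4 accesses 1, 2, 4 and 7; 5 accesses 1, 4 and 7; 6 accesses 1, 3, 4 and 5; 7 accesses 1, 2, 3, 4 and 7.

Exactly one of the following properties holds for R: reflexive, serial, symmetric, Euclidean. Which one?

serial

Reflexive: no — 1 is not related to itself.
Serial: yes — every world has a successor (e.g. 1 R 2).
Symmetric: no — 1 R 3 but not 3 R 1.
Euclidean: no — 1 R 2 and 1 R 3, but not 2 R 3.
Only serial holds.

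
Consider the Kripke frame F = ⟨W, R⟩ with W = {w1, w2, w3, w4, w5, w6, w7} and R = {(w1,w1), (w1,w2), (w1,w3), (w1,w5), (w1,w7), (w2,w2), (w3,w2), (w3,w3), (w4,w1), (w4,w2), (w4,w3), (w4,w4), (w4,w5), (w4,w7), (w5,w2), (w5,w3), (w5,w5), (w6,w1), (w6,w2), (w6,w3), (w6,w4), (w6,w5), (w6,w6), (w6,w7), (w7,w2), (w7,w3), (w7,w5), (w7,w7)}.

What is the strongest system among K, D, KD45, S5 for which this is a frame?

D

Serial (axiom D): yes — every world has a successor (e.g. w1 R w1).
Euclidean (axiom 5): no — w1 R w2 and w1 R w3, but not w2 R w3.
Transitive (axiom 4): yes — every two-step R-path is closed by a direct edge.
Reflexive (axiom T): yes — every world is R-related to itself.
So F validates K, D; KD45 would additionally require R to be Euclidean. The strongest is D.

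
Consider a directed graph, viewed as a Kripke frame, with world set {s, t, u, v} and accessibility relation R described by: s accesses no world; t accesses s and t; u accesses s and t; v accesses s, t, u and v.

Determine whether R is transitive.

Yes

Transitive: yes — every two-step R-path is closed by a direct edge.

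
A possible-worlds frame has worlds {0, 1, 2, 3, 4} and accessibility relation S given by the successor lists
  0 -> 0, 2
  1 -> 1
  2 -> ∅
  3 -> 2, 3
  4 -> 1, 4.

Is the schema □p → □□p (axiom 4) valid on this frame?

Yes

The schema 4 characterises exactly the transitive frames.
Transitive: yes — every two-step S-path is closed by a direct edge.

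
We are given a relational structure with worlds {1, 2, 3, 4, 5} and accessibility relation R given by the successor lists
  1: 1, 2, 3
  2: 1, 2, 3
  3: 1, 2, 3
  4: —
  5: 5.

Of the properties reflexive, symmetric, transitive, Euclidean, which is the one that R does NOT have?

Reflexive: no — 4 is not related to itself.
Symmetric: yes — every pair in R has its reverse in R.
Transitive: yes — every two-step R-path is closed by a direct edge.
Euclidean: yes — any two successors of a common world are R-related.
Only reflexive fails.

reflexive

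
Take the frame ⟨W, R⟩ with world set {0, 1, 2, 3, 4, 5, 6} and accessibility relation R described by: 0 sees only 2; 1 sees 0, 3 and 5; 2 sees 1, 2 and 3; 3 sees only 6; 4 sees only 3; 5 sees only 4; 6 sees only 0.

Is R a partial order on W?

Reflexive: no — 0 is not related to itself.
Transitive: no — 0 R 2 and 2 R 1, but not 0 R 1.
Antisymmetric: yes — no distinct pair is related both ways.
So R is not a partial order.

No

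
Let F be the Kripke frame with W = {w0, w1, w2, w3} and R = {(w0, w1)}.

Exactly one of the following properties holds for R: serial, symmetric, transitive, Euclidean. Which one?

Serial: no — w1 has no R-successor.
Symmetric: no — w0 R w1 but not w1 R w0.
Transitive: yes — every two-step R-path is closed by a direct edge.
Euclidean: no — w0 R w1 and w0 R w1, but not w1 R w1.
Only transitive holds.

transitive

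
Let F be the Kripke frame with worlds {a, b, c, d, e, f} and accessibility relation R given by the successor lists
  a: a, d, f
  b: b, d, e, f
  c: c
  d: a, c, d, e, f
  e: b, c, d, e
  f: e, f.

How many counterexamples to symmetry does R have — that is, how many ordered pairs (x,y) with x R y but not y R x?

Enumerating: (a,f), (b,d), (b,f), (d,c), (d,f), (e,c), (f,e).

7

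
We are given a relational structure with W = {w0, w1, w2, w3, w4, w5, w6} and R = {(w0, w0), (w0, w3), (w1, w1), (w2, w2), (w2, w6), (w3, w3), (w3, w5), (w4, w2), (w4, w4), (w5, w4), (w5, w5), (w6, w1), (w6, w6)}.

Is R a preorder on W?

No

Reflexive: yes — every world is R-related to itself.
Transitive: no — w0 R w3 and w3 R w5, but not w0 R w5.
So R is not a preorder.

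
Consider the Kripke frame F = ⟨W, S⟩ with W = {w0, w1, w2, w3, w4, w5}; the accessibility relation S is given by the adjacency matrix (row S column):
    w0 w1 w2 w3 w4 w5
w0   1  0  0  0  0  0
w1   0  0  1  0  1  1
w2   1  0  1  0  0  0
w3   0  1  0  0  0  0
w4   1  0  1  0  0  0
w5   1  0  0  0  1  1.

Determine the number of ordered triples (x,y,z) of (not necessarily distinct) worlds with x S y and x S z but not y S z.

12

Enumerating: (w1,w2,w4), (w1,w2,w5), (w1,w4,w4), (w1,w4,w5), (w1,w5,w2), (w2,w0,w2), (w3,w1,w1), (w4,w0,w2), (w5,w0,w4), (w5,w0,w5), (w5,w4,w4), (w5,w4,w5).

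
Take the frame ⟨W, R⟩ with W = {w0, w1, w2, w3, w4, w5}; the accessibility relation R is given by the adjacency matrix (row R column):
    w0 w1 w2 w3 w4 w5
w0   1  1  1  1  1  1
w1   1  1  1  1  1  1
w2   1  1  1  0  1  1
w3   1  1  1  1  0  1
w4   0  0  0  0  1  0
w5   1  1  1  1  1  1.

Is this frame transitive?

No

Transitive: no — w2 R w0 and w0 R w3, but not w2 R w3.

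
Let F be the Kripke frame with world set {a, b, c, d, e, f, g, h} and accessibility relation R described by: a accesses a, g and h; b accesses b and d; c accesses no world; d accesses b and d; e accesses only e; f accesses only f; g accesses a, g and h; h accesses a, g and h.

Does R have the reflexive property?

Reflexive: no — c is not related to itself.

No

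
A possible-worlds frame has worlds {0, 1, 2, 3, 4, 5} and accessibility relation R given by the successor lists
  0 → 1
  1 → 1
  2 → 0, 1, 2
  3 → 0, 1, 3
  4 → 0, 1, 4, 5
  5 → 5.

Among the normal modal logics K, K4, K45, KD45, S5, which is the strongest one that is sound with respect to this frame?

Transitive (axiom 4): yes — every two-step R-path is closed by a direct edge.
Euclidean (axiom 5): no — 2 R 1 and 2 R 0, but not 1 R 0.
Serial (axiom D): yes — every world has a successor (e.g. 0 R 1).
Reflexive (axiom T): no — 0 is not related to itself.
So F validates K, K4; K45 would additionally require R to be Euclidean. The strongest is K4.

K4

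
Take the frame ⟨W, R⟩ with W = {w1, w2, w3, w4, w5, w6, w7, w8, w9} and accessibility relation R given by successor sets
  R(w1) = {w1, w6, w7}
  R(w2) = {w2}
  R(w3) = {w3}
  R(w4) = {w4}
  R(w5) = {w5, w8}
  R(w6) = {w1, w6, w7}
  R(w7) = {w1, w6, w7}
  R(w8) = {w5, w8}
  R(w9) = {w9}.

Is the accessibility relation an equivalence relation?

Yes

Reflexive: yes — every world is R-related to itself.
Symmetric: yes — every pair in R has its reverse in R.
Transitive: yes — every two-step R-path is closed by a direct edge.
So R is an equivalence relation.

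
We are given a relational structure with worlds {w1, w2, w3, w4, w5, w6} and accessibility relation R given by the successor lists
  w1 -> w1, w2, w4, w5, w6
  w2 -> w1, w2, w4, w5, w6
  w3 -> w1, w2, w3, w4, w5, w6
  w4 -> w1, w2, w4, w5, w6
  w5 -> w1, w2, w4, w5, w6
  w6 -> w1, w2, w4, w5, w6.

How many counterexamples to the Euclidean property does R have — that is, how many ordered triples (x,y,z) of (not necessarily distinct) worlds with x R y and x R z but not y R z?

Enumerating: (w3,w1,w3), (w3,w2,w3), (w3,w4,w3), (w3,w5,w3), (w3,w6,w3).

5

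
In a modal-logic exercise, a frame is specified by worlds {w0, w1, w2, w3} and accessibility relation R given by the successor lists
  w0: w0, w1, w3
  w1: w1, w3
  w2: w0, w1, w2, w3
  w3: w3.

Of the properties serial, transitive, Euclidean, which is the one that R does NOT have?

Serial: yes — every world has a successor (e.g. w0 R w0).
Transitive: yes — every two-step R-path is closed by a direct edge.
Euclidean: no — w0 R w3 and w0 R w1, but not w3 R w1.
Only Euclidean fails.

Euclidean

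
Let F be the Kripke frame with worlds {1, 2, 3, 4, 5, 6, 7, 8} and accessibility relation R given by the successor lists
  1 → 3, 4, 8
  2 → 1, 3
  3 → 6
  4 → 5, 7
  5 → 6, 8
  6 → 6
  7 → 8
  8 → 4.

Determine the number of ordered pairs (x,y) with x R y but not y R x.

Enumerating: (1,3), (1,4), (1,8), (2,1), (2,3), (3,6), (4,5), (4,7), (5,6), (5,8), (7,8), (8,4).

12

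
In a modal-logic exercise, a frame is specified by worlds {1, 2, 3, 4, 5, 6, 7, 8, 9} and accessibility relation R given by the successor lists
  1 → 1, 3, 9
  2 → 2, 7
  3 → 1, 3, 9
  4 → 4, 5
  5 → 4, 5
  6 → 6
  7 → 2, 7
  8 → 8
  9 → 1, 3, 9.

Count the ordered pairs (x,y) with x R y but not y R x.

0

R is symmetric; there are no such tuples.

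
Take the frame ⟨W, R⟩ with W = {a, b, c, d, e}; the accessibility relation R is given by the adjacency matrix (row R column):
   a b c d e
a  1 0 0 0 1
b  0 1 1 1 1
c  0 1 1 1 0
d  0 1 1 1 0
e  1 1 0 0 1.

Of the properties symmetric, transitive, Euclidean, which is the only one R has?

Symmetric: yes — every pair in R has its reverse in R.
Transitive: no — a R e and e R b, but not a R b.
Euclidean: no — b R c and b R e, but not c R e.
Only symmetric holds.

symmetric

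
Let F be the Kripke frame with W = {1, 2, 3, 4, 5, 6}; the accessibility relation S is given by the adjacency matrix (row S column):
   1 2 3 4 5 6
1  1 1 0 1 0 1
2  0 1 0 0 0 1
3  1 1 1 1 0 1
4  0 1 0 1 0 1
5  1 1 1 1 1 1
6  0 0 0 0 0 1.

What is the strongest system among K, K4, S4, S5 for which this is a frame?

Transitive (axiom 4): yes — every two-step S-path is closed by a direct edge.
Reflexive (axiom T): yes — every world is S-related to itself.
Euclidean (axiom 5): no — 1 S 2 and 1 S 4, but not 2 S 4.
So F validates K, K4, S4; S5 would additionally require S to be Euclidean. The strongest is S4.

S4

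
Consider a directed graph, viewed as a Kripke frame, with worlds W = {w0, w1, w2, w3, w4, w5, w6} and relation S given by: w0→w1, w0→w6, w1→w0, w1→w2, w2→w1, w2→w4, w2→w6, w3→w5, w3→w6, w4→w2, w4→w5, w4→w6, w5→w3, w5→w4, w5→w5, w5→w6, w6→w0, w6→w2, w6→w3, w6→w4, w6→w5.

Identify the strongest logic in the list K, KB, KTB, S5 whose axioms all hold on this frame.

Symmetric (axiom B): yes — every pair in S has its reverse in S.
Reflexive (axiom T): no — w0 is not related to itself.
Euclidean (axiom 5): no — w0 S w1 and w0 S w6, but not w1 S w6.
So F validates K, KB; KTB would additionally require S to be reflexive. The strongest is KB.

KB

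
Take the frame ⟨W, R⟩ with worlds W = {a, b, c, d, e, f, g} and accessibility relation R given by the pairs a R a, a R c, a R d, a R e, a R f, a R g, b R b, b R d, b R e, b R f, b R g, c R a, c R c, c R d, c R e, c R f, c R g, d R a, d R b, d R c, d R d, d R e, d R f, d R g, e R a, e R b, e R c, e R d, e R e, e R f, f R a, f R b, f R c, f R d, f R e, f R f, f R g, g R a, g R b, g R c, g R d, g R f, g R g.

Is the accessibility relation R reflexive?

Yes

Reflexive: yes — every world is R-related to itself.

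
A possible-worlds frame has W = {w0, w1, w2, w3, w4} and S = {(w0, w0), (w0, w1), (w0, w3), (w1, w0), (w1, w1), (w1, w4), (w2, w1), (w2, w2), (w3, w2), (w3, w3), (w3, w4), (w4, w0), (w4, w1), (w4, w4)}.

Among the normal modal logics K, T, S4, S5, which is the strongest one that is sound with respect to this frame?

T

Reflexive (axiom T): yes — every world is S-related to itself.
Transitive (axiom 4): no — w0 S w1 and w1 S w4, but not w0 S w4.
Euclidean (axiom 5): no — w0 S w1 and w0 S w3, but not w1 S w3.
So F validates K, T; S4 would additionally require S to be transitive. The strongest is T.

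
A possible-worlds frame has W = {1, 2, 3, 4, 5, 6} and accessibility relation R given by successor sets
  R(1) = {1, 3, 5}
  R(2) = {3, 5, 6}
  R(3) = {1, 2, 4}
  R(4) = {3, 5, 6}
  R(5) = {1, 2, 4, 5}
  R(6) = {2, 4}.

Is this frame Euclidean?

No

Euclidean: no — 1 R 3 and 1 R 5, but not 3 R 5.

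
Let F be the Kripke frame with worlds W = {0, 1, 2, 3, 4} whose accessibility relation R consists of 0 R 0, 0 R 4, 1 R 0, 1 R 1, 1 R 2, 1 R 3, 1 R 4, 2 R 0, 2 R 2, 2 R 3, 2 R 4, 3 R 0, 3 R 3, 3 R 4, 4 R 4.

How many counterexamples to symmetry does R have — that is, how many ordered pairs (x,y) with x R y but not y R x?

Enumerating: (0,4), (1,0), (1,2), (1,3), (1,4), (2,0), (2,3), (2,4), (3,0), (3,4).

10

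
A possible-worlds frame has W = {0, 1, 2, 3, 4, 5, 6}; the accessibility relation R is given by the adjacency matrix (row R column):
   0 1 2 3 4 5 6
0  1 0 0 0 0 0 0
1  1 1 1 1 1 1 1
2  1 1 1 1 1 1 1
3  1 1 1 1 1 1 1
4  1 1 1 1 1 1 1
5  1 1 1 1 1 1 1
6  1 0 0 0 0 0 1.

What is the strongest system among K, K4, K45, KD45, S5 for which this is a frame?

K4

Transitive (axiom 4): yes — every two-step R-path is closed by a direct edge.
Euclidean (axiom 5): no — 1 R 0 and 1 R 2, but not 0 R 2.
Serial (axiom D): yes — every world has a successor (e.g. 0 R 0).
Reflexive (axiom T): yes — every world is R-related to itself.
So F validates K, K4; K45 would additionally require R to be Euclidean. The strongest is K4.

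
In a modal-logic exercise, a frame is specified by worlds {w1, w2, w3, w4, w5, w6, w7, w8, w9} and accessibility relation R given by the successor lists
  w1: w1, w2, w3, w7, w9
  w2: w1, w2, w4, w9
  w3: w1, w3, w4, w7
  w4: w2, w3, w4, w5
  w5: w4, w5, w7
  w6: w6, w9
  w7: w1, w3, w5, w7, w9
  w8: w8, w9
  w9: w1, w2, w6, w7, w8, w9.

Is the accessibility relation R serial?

Yes

Serial: yes — every world has a successor (e.g. w1 R w1).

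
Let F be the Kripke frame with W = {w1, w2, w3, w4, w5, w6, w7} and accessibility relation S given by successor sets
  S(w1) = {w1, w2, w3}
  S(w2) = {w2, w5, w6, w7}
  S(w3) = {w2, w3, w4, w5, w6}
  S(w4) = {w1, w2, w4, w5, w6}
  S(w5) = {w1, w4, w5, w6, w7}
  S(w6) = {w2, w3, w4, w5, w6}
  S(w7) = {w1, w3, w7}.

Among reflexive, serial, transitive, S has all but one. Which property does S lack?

transitive

Reflexive: yes — every world is S-related to itself.
Serial: yes — every world has a successor (e.g. w1 S w1).
Transitive: no — w1 S w2 and w2 S w5, but not w1 S w5.
Only transitive fails.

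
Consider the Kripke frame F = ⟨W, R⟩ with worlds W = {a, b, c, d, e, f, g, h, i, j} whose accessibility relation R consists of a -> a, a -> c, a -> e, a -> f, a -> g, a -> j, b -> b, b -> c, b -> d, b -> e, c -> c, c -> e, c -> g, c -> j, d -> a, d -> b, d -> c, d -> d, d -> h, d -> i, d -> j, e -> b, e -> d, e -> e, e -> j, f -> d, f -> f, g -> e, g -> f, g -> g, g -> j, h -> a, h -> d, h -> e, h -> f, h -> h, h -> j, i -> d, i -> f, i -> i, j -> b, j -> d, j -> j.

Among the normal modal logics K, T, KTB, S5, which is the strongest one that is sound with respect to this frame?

T

Reflexive (axiom T): yes — every world is R-related to itself.
Symmetric (axiom B): no — a R c but not c R a.
Euclidean (axiom 5): no — a R c and a R f, but not c R f.
So F validates K, T; KTB would additionally require R to be symmetric. The strongest is T.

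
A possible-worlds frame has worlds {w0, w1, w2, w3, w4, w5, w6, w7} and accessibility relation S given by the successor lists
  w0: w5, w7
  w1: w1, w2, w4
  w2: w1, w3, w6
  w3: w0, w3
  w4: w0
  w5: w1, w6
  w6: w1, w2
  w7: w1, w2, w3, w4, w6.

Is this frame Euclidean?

Euclidean: no — w0 S w5 and w0 S w7, but not w5 S w7.

No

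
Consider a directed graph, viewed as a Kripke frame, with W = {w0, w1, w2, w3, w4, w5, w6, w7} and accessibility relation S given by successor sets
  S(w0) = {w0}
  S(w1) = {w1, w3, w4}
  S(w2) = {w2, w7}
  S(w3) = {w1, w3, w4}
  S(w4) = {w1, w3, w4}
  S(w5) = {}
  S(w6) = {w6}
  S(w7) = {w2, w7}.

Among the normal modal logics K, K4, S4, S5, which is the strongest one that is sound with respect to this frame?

K4

Transitive (axiom 4): yes — every two-step S-path is closed by a direct edge.
Reflexive (axiom T): no — w5 is not related to itself.
Euclidean (axiom 5): yes — any two successors of a common world are S-related.
So F validates K, K4; S4 would additionally require S to be reflexive. The strongest is K4.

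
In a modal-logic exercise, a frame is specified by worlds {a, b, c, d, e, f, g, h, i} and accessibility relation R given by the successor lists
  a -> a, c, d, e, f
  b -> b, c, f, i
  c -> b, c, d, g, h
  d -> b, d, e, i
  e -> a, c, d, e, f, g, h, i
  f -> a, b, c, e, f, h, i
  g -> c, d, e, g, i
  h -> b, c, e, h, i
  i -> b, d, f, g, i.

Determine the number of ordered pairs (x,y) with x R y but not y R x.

11

Enumerating: (a,c), (a,d), (c,d), (d,b), (e,c), (e,i), (f,c), (f,h), (g,d), (h,b), (h,i).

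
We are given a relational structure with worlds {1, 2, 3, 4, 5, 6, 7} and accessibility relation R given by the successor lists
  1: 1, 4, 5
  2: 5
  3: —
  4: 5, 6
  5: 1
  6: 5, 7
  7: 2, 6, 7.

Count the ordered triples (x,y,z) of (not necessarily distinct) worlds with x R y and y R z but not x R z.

11

Enumerating: (1,4,6), (2,5,1), (4,5,1), (4,6,7), (5,1,4), (5,1,5), (6,5,1), (6,7,2), (6,7,6), (7,2,5), (7,6,5).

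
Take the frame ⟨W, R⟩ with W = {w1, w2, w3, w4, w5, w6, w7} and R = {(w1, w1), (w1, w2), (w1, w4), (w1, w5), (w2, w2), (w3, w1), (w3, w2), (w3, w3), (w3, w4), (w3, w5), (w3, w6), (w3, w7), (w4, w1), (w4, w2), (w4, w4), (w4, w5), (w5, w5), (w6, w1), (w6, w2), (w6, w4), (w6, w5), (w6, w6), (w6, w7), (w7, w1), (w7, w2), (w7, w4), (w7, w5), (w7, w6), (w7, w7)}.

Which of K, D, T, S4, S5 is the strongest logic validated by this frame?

S4

Serial (axiom D): yes — every world has a successor (e.g. w1 R w1).
Reflexive (axiom T): yes — every world is R-related to itself.
Transitive (axiom 4): yes — every two-step R-path is closed by a direct edge.
Euclidean (axiom 5): no — w1 R w2 and w1 R w4, but not w2 R w4.
So F validates K, D, T, S4; S5 would additionally require R to be Euclidean. The strongest is S4.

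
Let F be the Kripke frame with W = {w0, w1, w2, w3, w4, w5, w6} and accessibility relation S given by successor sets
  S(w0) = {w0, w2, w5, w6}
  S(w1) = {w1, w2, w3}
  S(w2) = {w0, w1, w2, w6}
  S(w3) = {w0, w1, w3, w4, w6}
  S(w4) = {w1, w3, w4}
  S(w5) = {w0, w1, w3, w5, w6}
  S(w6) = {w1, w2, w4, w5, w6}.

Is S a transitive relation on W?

No

Transitive: no — w0 S w2 and w2 S w1, but not w0 S w1.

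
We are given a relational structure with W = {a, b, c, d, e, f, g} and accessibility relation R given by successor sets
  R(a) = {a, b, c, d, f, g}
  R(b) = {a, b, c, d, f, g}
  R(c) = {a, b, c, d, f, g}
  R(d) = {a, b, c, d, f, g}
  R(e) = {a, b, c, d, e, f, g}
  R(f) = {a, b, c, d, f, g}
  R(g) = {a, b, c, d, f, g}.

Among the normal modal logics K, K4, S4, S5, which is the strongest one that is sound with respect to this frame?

Transitive (axiom 4): yes — every two-step R-path is closed by a direct edge.
Reflexive (axiom T): yes — every world is R-related to itself.
Euclidean (axiom 5): no — e R a and e R e, but not a R e.
So F validates K, K4, S4; S5 would additionally require R to be Euclidean. The strongest is S4.

S4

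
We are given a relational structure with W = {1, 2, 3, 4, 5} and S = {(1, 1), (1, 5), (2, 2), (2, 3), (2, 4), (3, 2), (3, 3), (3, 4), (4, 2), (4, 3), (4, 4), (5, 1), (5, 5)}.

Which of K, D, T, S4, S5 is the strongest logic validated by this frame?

Serial (axiom D): yes — every world has a successor (e.g. 1 S 1).
Reflexive (axiom T): yes — every world is S-related to itself.
Transitive (axiom 4): yes — every two-step S-path is closed by a direct edge.
Euclidean (axiom 5): yes — any two successors of a common world are S-related.
So F validates K, D, T, S4, S5. The strongest is S5.

S5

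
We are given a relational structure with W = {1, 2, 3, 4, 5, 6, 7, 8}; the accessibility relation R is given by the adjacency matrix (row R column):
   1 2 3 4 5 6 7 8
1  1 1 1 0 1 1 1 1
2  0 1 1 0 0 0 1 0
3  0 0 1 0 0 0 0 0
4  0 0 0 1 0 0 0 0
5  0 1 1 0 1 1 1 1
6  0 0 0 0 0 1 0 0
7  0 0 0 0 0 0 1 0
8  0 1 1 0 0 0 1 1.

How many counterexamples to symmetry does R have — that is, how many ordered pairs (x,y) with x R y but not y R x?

16

Enumerating: (1,2), (1,3), (1,5), (1,6), (1,7), (1,8), (2,3), (2,7), (5,2), (5,3), (5,6), (5,7), (5,8), (8,2), (8,3), (8,7).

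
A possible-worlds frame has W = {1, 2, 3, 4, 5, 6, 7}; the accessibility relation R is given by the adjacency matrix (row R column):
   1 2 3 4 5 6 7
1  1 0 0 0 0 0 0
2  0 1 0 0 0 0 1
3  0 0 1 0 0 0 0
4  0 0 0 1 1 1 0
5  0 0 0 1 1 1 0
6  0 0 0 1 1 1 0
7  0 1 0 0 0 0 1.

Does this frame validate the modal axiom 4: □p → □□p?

The schema 4 characterises exactly the transitive frames.
Transitive: yes — every two-step R-path is closed by a direct edge.

Yes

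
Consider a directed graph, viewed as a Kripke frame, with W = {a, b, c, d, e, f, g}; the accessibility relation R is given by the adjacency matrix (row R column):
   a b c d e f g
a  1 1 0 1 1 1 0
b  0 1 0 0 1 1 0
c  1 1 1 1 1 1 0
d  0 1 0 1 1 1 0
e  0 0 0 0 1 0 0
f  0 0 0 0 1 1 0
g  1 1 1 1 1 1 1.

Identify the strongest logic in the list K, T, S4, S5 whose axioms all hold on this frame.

Reflexive (axiom T): yes — every world is R-related to itself.
Transitive (axiom 4): yes — every two-step R-path is closed by a direct edge.
Euclidean (axiom 5): no — a R b and a R d, but not b R d.
So F validates K, T, S4; S5 would additionally require R to be Euclidean. The strongest is S4.

S4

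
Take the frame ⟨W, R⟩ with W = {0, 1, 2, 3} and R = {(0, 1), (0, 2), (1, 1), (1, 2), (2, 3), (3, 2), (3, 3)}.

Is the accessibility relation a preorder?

Reflexive: no — 0 is not related to itself.
Transitive: no — 0 R 2 and 2 R 3, but not 0 R 3.
So R is not a preorder.

No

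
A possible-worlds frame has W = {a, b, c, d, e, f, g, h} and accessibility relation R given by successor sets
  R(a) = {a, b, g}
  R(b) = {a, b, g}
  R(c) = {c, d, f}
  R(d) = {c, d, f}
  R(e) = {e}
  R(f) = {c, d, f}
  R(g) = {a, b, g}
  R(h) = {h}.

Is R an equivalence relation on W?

Yes

Reflexive: yes — every world is R-related to itself.
Symmetric: yes — every pair in R has its reverse in R.
Transitive: yes — every two-step R-path is closed by a direct edge.
So R is an equivalence relation.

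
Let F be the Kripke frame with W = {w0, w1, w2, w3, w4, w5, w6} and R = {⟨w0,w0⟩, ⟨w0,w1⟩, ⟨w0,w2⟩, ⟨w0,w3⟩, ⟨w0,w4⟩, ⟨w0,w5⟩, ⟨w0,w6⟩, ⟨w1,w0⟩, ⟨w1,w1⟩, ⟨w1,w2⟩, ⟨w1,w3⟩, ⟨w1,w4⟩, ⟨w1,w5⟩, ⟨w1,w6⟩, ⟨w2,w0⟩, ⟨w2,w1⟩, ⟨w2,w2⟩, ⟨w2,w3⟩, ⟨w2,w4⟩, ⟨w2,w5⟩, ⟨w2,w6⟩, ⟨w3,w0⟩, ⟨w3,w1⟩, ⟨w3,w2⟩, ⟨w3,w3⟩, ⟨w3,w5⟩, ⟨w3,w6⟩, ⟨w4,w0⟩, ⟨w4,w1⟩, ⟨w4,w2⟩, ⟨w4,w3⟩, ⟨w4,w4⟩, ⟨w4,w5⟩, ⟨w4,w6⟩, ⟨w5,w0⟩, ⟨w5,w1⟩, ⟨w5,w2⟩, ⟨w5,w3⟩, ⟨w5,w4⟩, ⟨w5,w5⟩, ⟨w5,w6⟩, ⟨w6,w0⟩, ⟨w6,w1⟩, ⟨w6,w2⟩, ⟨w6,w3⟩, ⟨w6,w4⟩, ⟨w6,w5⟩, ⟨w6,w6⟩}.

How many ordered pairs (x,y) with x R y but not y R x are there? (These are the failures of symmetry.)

1

Enumerating: (w4,w3).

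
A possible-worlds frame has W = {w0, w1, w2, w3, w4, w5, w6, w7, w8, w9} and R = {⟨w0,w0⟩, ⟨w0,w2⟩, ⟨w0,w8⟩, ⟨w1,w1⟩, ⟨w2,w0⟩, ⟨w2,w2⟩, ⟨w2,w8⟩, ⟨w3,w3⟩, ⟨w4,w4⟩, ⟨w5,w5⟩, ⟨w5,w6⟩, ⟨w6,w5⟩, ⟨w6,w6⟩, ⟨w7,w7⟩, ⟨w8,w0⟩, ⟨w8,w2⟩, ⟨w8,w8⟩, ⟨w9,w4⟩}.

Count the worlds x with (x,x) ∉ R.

1

Enumerating: w9.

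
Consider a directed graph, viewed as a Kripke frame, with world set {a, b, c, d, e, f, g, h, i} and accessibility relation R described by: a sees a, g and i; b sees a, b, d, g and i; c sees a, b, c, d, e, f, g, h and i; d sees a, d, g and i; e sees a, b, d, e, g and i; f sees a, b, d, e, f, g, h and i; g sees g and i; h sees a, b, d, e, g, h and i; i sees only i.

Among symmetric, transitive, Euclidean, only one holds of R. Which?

transitive

Symmetric: no — a R g but not g R a.
Transitive: yes — every two-step R-path is closed by a direct edge.
Euclidean: no — a R i and a R g, but not i R g.
Only transitive holds.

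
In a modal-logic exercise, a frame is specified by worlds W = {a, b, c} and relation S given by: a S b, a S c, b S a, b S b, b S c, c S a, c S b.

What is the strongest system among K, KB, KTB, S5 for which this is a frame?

KB

Symmetric (axiom B): yes — every pair in S has its reverse in S.
Reflexive (axiom T): no — a is not related to itself.
Euclidean (axiom 5): no — a S c and a S c, but not c S c.
So F validates K, KB; KTB would additionally require S to be reflexive. The strongest is KB.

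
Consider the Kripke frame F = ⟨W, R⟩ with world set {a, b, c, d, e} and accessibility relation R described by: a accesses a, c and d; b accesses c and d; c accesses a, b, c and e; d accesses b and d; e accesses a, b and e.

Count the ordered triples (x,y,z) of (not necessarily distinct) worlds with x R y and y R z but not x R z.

14

Enumerating: (a,c,b), (a,c,e), (a,d,b), (b,c,a), (b,c,b), (b,c,e), (b,d,b), (c,a,d), (c,b,d), (d,b,c), (e,a,c), (e,a,d), (e,b,c), (e,b,d).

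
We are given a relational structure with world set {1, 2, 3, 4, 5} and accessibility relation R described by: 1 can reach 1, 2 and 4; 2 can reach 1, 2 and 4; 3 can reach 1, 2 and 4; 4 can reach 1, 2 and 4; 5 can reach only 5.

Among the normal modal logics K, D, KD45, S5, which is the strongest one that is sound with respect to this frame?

Serial (axiom D): yes — every world has a successor (e.g. 1 R 1).
Euclidean (axiom 5): yes — any two successors of a common world are R-related.
Transitive (axiom 4): yes — every two-step R-path is closed by a direct edge.
Reflexive (axiom T): no — 3 is not related to itself.
So F validates K, D, KD45; S5 would additionally require R to be reflexive. The strongest is KD45.

KD45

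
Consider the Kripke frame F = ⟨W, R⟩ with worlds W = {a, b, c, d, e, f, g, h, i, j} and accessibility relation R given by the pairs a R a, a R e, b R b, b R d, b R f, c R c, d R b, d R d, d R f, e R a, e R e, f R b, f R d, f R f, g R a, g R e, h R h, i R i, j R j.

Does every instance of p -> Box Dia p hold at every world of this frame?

By correspondence theory, B is valid on a frame iff R is symmetric.
Symmetric: no — g R a but not a R g.

No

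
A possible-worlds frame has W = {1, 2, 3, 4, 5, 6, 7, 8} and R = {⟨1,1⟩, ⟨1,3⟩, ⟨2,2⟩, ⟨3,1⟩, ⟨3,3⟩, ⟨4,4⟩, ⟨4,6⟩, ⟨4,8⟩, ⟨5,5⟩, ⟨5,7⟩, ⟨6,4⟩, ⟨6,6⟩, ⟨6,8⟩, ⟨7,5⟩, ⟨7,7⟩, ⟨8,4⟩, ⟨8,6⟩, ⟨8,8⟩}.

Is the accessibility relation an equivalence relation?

Reflexive: yes — every world is R-related to itself.
Symmetric: yes — every pair in R has its reverse in R.
Transitive: yes — every two-step R-path is closed by a direct edge.
So R is an equivalence relation.

Yes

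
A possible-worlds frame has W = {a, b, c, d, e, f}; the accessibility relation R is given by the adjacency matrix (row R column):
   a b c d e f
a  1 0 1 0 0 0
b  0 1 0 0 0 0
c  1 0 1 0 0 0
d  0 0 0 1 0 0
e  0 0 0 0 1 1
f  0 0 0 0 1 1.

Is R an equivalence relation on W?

Yes

Reflexive: yes — every world is R-related to itself.
Symmetric: yes — every pair in R has its reverse in R.
Transitive: yes — every two-step R-path is closed by a direct edge.
So R is an equivalence relation.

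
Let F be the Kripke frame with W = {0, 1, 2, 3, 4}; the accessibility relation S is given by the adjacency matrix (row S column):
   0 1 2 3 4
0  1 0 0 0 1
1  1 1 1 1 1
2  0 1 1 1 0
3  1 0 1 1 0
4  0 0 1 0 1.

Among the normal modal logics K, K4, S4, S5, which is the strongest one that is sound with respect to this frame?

K

Transitive (axiom 4): no — 0 S 4 and 4 S 2, but not 0 S 2.
Reflexive (axiom T): yes — every world is S-related to itself.
Euclidean (axiom 5): no — 1 S 0 and 1 S 2, but not 0 S 2.
So F validates K; K4 would additionally require S to be transitive. The strongest is K.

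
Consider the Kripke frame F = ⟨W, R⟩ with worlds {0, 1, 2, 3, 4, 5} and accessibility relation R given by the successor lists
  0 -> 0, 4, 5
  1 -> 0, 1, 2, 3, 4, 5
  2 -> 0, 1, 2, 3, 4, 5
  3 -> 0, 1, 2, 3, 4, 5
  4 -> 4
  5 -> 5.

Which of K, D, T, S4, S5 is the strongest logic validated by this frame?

S4

Serial (axiom D): yes — every world has a successor (e.g. 0 R 0).
Reflexive (axiom T): yes — every world is R-related to itself.
Transitive (axiom 4): yes — every two-step R-path is closed by a direct edge.
Euclidean (axiom 5): no — 0 R 4 and 0 R 5, but not 4 R 5.
So F validates K, D, T, S4; S5 would additionally require R to be Euclidean. The strongest is S4.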